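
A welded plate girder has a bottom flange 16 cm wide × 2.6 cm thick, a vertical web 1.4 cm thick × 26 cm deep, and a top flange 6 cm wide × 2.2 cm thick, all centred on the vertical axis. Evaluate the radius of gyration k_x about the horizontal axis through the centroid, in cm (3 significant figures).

k_x ≈ 11.2 cm

Decompose the section into non-overlapping parts with the origin at the bottom-left of its bounding rectangle.
Bottom plate: 16 × 2.6, A = 41.6 cm², y = 1.3 cm, Ī = 23.435 cm⁴.
Web plate: 1.4 × 26, A = 36.4 cm², y = 15.6 cm, Ī = 2050.5 cm⁴.
Top plate: 6 × 2.2, A = 13.2 cm², y = 29.7 cm, Ī = 5.324 cm⁴.
Centroid: ȳ = ΣA·y / ΣA = 11.118 cm.
Transfer each piece to the horizontal axis through the centroid using Ī + A·d² with d = y − 11.118:
  bottom plate: d = -9.818 cm → contributes +4033.4 cm⁴
  web plate: d = 4.482 cm → contributes +2781.8 cm⁴
  top plate: d = 18.582 cm → contributes +4563.2 cm⁴
Total I = 11 378 cm⁴.
Radius of gyration: k = √(I/A) = √(11 378 / 91.2) = 11.17 cm.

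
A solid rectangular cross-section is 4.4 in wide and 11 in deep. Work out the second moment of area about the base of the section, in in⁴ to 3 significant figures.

I_base ≈ 1950 in⁴

The section: 4.4 × 11, A = 48.4 in², y = 5.5 in, Ī = 488.03 in⁴.
Transfer it to the bottom edge using Ī + A·d² with d = y − 0:
  the section: d = 5.5 in → contributes +1952.1 in⁴
Total I = 1952.1 in⁴.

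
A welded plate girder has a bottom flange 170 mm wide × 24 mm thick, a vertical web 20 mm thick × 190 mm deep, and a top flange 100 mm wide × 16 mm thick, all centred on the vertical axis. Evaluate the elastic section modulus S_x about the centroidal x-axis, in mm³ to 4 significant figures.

Treat the section as a set of non-overlapping primitives; coordinates are from the bounding-box lower-left.
Bottom plate: 170 × 24, A = 4 080 mm², y = 12 mm, Ī = 195 840 mm⁴.
Web plate: 20 × 190, A = 3 800 mm², y = 119 mm, Ī = 11 431 667 mm⁴.
Top plate: 100 × 16, A = 1 600 mm², y = 222 mm, Ī = 34133.3 mm⁴.
Centroid: ȳ = ΣA·y / ΣA = 90.3333 mm.
Transfer each piece to the centroidal x-axis using Ī + A·d² with d = y − 90.3333:
  bottom plate: d = -78.3333 mm → contributes +25 231 173 mm⁴
  web plate: d = 28.6667 mm → contributes +14 554 422 mm⁴
  top plate: d = 131.667 mm → contributes +27 771 911 mm⁴
Total I = 67 557 507 mm⁴.
Extreme fibre distance c = 139.667 mm; S = I/c = 483 705 mm³.

S_x ≈ 4.837 × 10⁵ mm³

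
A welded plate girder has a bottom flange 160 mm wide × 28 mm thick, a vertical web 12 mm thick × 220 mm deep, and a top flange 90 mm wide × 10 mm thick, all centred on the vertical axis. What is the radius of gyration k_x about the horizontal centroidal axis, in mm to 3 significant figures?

Break the section into simple shapes (no overlaps), measuring from the bottom-left corner of the bounding box.
Bottom plate: 160 × 28, A = 4 480 mm², y = 14 mm, Ī = 292 693 mm⁴.
Web plate: 12 × 220, A = 2 640 mm², y = 138 mm, Ī = 10 648 000 mm⁴.
Top plate: 90 × 10, A = 900 mm², y = 253 mm, Ī = 7 500 mm⁴.
Centroid: ȳ = ΣA·y / ΣA = 81.638 mm.
Transfer each piece to the horizontal centroidal axis using Ī + A·d² with d = y − 81.638:
  bottom plate: d = -67.638 mm → contributes +20 788 486 mm⁴
  web plate: d = 56.362 mm → contributes +19 034 302 mm⁴
  top plate: d = 171.36 mm → contributes +26 435 817 mm⁴
Total I = 66 258 605 mm⁴.
Radius of gyration: k = √(I/A) = √(66 258 605 / 8 020) = 90.894 mm.

k_x ≈ 90.9 mm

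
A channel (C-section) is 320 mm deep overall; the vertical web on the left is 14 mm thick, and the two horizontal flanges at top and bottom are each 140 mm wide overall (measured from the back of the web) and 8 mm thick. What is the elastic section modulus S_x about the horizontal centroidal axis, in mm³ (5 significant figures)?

Break the section into simple shapes (no overlaps), measuring from the bottom-left corner of the bounding box.
Web: 14 × 320, A = 4 480 mm², y = 160 mm, Ī = 38 229 333 mm⁴.
Top flange (beyond web): 126 × 8, A = 1 008 mm², y = 316 mm, Ī = 5 376 mm⁴.
Bottom flange (beyond web): 126 × 8, A = 1 008 mm², y = 4 mm, Ī = 5 376 mm⁴.
By symmetry the centroid is at mid-height, ȳ = 160 mm.
Transfer each piece to the horizontal centroidal axis using Ī + A·d² with d = y − 160:
  web: d = 0 mm → contributes +38 229 333 mm⁴
  top flange (beyond web): d = 156 mm → contributes +24 536 064 mm⁴
  bottom flange (beyond web): d = -156 mm → contributes +24 536 064 mm⁴
Total I = 87 301 461 mm⁴.
Extreme fibre distance c = 160 mm; S = I/c = 545634.1 mm³.

S_x ≈ 5.4563 × 10⁵ mm³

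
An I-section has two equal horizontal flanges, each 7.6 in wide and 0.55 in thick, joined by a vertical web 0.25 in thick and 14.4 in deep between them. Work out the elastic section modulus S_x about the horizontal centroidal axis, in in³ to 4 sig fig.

S_x ≈ 68.33 in³

Treat the section as a set of non-overlapping primitives; coordinates are from the bounding-box lower-left.
Bottom flange: 7.6 × 0.55, A = 4.18 in², y = 0.275 in, Ī = 0.105371 in⁴.
Web: 0.25 × 14.4, A = 3.6 in², y = 7.75 in, Ī = 62.208 in⁴.
Top flange: 7.6 × 0.55, A = 4.18 in², y = 15.225 in, Ī = 0.105371 in⁴.
By symmetry the centroid is at mid-height, ȳ = 7.75 in.
Transfer each piece to the horizontal centroidal axis using Ī + A·d² with d = y − 7.75:
  bottom flange: d = -7.475 in → contributes +233.665 in⁴
  web: d = 0 in → contributes +62.208 in⁴
  top flange: d = 7.475 in → contributes +233.665 in⁴
Total I = 529.539 in⁴.
Extreme fibre distance c = 7.75 in; S = I/c = 68.3276 in³.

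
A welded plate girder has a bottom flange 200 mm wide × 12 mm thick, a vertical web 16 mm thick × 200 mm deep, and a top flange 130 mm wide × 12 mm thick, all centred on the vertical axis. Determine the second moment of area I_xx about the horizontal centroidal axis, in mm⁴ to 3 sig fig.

I_xx ≈ 5.41 × 10⁷ mm⁴

Treat the section as a set of non-overlapping primitives; coordinates are from the bounding-box lower-left.
Bottom plate: 200 × 12, A = 2 400 mm², y = 6 mm, Ī = 28 800 mm⁴.
Web plate: 16 × 200, A = 3 200 mm², y = 112 mm, Ī = 10 666 667 mm⁴.
Top plate: 130 × 12, A = 1 560 mm², y = 218 mm, Ī = 18 720 mm⁴.
Centroid: ȳ = ΣA·y / ΣA = 99.564 mm.
Transfer each piece to the horizontal centroidal axis using Ī + A·d² with d = y − 99.564:
  bottom plate: d = -93.564 mm → contributes +21 039 043 mm⁴
  web plate: d = 12.436 mm → contributes +11 161 540 mm⁴
  top plate: d = 118.44 mm → contributes +21 900 883 mm⁴
Total I = 54 101 467 mm⁴.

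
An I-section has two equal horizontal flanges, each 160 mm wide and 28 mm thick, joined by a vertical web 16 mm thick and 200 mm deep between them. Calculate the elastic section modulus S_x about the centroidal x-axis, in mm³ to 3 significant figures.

Treat the section as a set of non-overlapping primitives; coordinates are from the bounding-box lower-left.
Bottom flange: 160 × 28, A = 4 480 mm², y = 14 mm, Ī = 292 693 mm⁴.
Web: 16 × 200, A = 3 200 mm², y = 128 mm, Ī = 10 666 667 mm⁴.
Top flange: 160 × 28, A = 4 480 mm², y = 242 mm, Ī = 292 693 mm⁴.
By symmetry the centroid is at mid-height, ȳ = 128 mm.
Transfer each piece to the centroidal x-axis using Ī + A·d² with d = y − 128:
  bottom flange: d = -114 mm → contributes +58 514 773 mm⁴
  web: d = 0 mm → contributes +10 666 667 mm⁴
  top flange: d = 114 mm → contributes +58 514 773 mm⁴
Total I = 127 696 213 mm⁴.
Extreme fibre distance c = 128 mm; S = I/c = 997 627 mm³.

S_x ≈ 9.98 × 10⁵ mm³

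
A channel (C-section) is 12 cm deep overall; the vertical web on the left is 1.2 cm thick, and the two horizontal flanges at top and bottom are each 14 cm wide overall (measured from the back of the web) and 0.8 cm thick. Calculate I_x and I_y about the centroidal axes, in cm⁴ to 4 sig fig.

Treat the section as a set of non-overlapping primitives; coordinates are from the bounding-box lower-left.
Web: 1.2 × 12, A = 14.4 cm², y = 6 cm, Ī = 172.8 cm⁴.
Top flange (beyond web): 12.8 × 0.8, A = 10.24 cm², y = 11.6 cm, Ī = 0.546133 cm⁴.
Bottom flange (beyond web): 12.8 × 0.8, A = 10.24 cm², y = 0.4 cm, Ī = 0.546133 cm⁴.
By symmetry the centroid is at mid-height, ȳ = 6 cm.
Transfer each piece to the centroidal x-axis using Ī + A·d² with d = y − 6:
  web: d = 0 cm → contributes +172.8 cm⁴
  top flange (beyond web): d = 5.6 cm → contributes +321.673 cm⁴
  bottom flange (beyond web): d = -5.6 cm → contributes +321.673 cm⁴
Total I = 816.145 cm⁴.
For the y-axis: x̄ = 4.71009 cm.
Repeating about the centroidal y-axis gives I_y = 695.646 cm⁴.

I_x ≈ 816.1 cm⁴, I_y ≈ 695.6 cm⁴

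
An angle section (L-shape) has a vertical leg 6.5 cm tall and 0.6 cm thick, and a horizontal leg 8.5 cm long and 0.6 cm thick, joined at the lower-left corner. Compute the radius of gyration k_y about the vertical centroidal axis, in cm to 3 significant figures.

Split into non-overlapping primitives; take the origin at the lower-left of the bounding box.
Vertical leg: 0.6 × 6.5, A = 3.9 cm², x = 0.3 cm, Ī = 0.117 cm⁴.
Horizontal leg (remainder): 7.9 × 0.6, A = 4.74 cm², x = 4.55 cm, Ī = 24.652 cm⁴.
Centroid: x̄ = ΣA·x / ΣA = 2.6316 cm.
Transfer each piece to the vertical centroidal axis using Ī + A·d² with d = x − 2.6316:
  vertical leg: d = -2.3316 cm → contributes +21.319 cm⁴
  horizontal leg (remainder): d = 1.9184 cm → contributes +42.096 cm⁴
Total I = 63.415 cm⁴.
Radius of gyration: k = √(I/A) = √(63.415 / 8.64) = 2.7092 cm.

k_y ≈ 2.71 cm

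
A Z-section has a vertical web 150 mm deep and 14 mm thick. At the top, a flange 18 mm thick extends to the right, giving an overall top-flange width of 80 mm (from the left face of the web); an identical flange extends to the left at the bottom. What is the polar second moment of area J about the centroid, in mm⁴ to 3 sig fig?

J ≈ 1.90 × 10⁷ mm⁴

Decompose the section into non-overlapping parts with the origin at the bottom-left of its bounding rectangle.
Web: 14 × 150, A = 2 100 mm², y = 75 mm, Ī = 3 937 500 mm⁴.
Top flange (beyond web): 66 × 18, A = 1 188 mm², y = 141 mm, Ī = 32 076 mm⁴.
Bottom flange (beyond web): 66 × 18, A = 1 188 mm², y = 9 mm, Ī = 32 076 mm⁴.
Centroid: ȳ = ΣA·y / ΣA = 75 mm.
Transfer each piece to the centroidal x-axis using Ī + A·d² with d = y − 75:
  web: d = 0 mm → contributes +3 937 500 mm⁴
  top flange (beyond web): d = 66 mm → contributes +5 207 004 mm⁴
  bottom flange (beyond web): d = -66 mm → contributes +5 207 004 mm⁴
Total I = 14 351 508 mm⁴.
For the y-axis: x̄ = 73 mm.
Repeating about the centroidal y-axis gives I_y = 4 698 388 mm⁴.
Polar second moment: J = I_x + I_y = 19 049 896 mm⁴.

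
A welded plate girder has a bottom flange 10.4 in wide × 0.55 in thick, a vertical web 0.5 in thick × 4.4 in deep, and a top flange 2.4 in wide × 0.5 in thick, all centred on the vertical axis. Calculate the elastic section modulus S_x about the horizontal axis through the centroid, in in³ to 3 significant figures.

Split into non-overlapping primitives; take the origin at the lower-left of the bounding box.
Bottom plate: 10.4 × 0.55, A = 5.72 in², y = 0.275 in, Ī = 0.14419 in⁴.
Web plate: 0.5 × 4.4, A = 2.2 in², y = 2.75 in, Ī = 3.5493 in⁴.
Top plate: 2.4 × 0.5, A = 1.2 in², y = 5.2 in, Ī = 0.025 in⁴.
Centroid: ȳ = ΣA·y / ΣA = 1.5201 in.
Transfer each piece to the horizontal axis through the centroid using Ī + A·d² with d = y − 1.5201:
  bottom plate: d = -1.2451 in → contributes +9.0113 in⁴
  web plate: d = 1.2299 in → contributes +6.8774 in⁴
  top plate: d = 3.6799 in → contributes +16.275 in⁴
Total I = 32.164 in⁴.
Extreme fibre distance c = 3.9299 in; S = I/c = 8.1843 in³.

S_x ≈ 8.18 in³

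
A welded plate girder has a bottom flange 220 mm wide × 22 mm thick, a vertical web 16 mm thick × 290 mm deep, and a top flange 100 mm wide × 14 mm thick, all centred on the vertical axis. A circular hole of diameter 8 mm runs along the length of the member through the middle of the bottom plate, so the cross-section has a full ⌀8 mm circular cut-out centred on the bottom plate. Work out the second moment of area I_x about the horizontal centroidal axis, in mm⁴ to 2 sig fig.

Break the section into simple shapes (no overlaps), measuring from the bottom-left corner of the bounding box.
Bottom plate: 220 × 22, A = 4 840 mm², y = 11 mm, Ī = 195 213 mm⁴.
Web plate: 16 × 290, A = 4 640 mm², y = 167 mm, Ī = 32 518 667 mm⁴.
Top plate: 100 × 14, A = 1 400 mm², y = 319 mm, Ī = 22 867 mm⁴.
Hole (subtracted): ⌀8, A = 50.27 mm², y = 11 mm, Ī = 201.1 mm⁴.
Centroid: ȳ = ΣA·y / ΣA = 117.7 mm.
Transfer each piece to the horizontal centroidal axis using Ī + A·d² with d = y − 117.7:
  bottom plate: d = -106.7 mm → contributes +55 251 104 mm⁴
  web plate: d = 49.35 mm → contributes +43 816 963 mm⁴
  top plate: d = 201.3 mm → contributes +56 778 877 mm⁴
  hole: d = -106.7 mm → contributes −571 980 mm⁴
Total I = 155 274 963 mm⁴.

I_x ≈ 1.6 × 10⁸ mm⁴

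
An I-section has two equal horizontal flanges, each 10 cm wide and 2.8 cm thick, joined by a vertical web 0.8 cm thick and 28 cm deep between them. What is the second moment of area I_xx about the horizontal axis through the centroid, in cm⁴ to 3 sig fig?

Decompose the section into non-overlapping parts with the origin at the bottom-left of its bounding rectangle.
Bottom flange: 10 × 2.8, A = 28 cm², y = 1.4 cm, Ī = 18.293 cm⁴.
Web: 0.8 × 28, A = 22.4 cm², y = 16.8 cm, Ī = 1463.5 cm⁴.
Top flange: 10 × 2.8, A = 28 cm², y = 32.2 cm, Ī = 18.293 cm⁴.
By symmetry the centroid is at mid-height, ȳ = 16.8 cm.
Transfer each piece to the horizontal axis through the centroid using Ī + A·d² with d = y − 16.8:
  bottom flange: d = -15.4 cm → contributes +6658.8 cm⁴
  web: d = 0 cm → contributes +1463.5 cm⁴
  top flange: d = 15.4 cm → contributes +6658.8 cm⁴
Total I = 14 781 cm⁴.

I_xx ≈ 1.48 × 10⁴ cm⁴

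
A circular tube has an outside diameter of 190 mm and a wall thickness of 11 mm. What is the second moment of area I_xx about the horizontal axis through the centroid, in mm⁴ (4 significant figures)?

I_xx ≈ 2.487 × 10⁷ mm⁴

Decompose the section into non-overlapping parts with the origin at the bottom-left of its bounding rectangle.
Outer circle: ⌀190, A = 28352.9 mm², y = 95 mm, Ī = 63 971 171 mm⁴.
Bore (subtracted): ⌀168, A = 22167.1 mm², y = 95 mm, Ī = 39 102 725 mm⁴.
By symmetry the centroid is at mid-height, ȳ = 95 mm.
All pieces are centred on the horizontal axis through the centroid, so I = ΣĪ (holes subtracted) = 24 868 446 mm⁴.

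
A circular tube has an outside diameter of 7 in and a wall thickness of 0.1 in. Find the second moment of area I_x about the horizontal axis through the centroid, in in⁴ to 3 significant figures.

Decompose the section into non-overlapping parts with the origin at the bottom-left of its bounding rectangle.
Outer circle: ⌀7, A = 38.485 in², y = 3.5 in, Ī = 117.86 in⁴.
Bore (subtracted): ⌀6.8, A = 36.317 in², y = 3.5 in, Ī = 104.96 in⁴.
By symmetry the centroid is at mid-height, ȳ = 3.5 in.
All pieces are centred on the horizontal axis through the centroid, so I = ΣĪ (holes subtracted) = 12.903 in⁴.

I_x ≈ 12.9 in⁴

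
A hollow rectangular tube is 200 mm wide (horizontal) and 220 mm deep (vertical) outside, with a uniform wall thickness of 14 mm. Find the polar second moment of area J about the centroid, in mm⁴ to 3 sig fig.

Break the section into simple shapes (no overlaps), measuring from the bottom-left corner of the bounding box.
Outer rectangle: 200 × 220, A = 44 000 mm², y = 110 mm, Ī = 177 466 667 mm⁴.
Inner void (subtracted): 172 × 192, A = 33 024 mm², y = 110 mm, Ī = 101 449 728 mm⁴.
By symmetry the centroid is at mid-height, ȳ = 110 mm.
All pieces are centred on the centroidal x-axis, so I = ΣĪ (holes subtracted) = 76 016 939 mm⁴.
Repeating about the centroidal y-axis gives I_y = 65 251 499 mm⁴.
Polar second moment: J = I_x + I_y = 141 268 437 mm⁴.

J ≈ 1.41 × 10⁸ mm⁴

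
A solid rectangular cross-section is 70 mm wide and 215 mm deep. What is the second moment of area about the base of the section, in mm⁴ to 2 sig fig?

The section: 70 × 215, A = 15 050 mm², y = 107.5 mm, Ī = 57 973 854 mm⁴.
Transfer it to a horizontal axis along the bottom face using Ī + A·d² with d = y − 0:
  the section: d = 107.5 mm → contributes +231 895 417 mm⁴
Total I = 231 895 417 mm⁴.

I_base ≈ 2.3 × 10⁸ mm⁴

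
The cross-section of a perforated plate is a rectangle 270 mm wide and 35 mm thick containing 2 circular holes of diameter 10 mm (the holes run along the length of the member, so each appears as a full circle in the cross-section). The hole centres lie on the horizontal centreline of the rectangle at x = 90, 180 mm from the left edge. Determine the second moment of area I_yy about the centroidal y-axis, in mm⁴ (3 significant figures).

I_yy ≈ 5.71 × 10⁷ mm⁴

Decompose the section into non-overlapping parts with the origin at the bottom-left of its bounding rectangle.
Plate: 270 × 35, A = 9 450 mm², x = 135 mm, Ī = 57 408 750 mm⁴.
Hole 1 (subtracted): ⌀10, A = 78.54 mm², x = 90 mm, Ī = 490.87 mm⁴.
Hole 2 (subtracted): ⌀10, A = 78.54 mm², x = 180 mm, Ī = 490.87 mm⁴.
By symmetry the centroid is at mid-width, x̄ = 135 mm.
Transfer each piece to the centroidal y-axis using Ī + A·d² with d = x − 135:
  plate: d = 0 mm → contributes +57 408 750 mm⁴
  hole 1: d = -45 mm → contributes −159 534 mm⁴
  hole 2: d = 45 mm → contributes −159 534 mm⁴
Total I = 57 089 682 mm⁴.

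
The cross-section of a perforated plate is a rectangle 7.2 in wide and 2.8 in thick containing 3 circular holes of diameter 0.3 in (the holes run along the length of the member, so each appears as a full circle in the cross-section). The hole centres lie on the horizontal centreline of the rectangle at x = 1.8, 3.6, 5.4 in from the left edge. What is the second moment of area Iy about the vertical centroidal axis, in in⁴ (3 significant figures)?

Treat the section as a set of non-overlapping primitives; coordinates are from the bounding-box lower-left.
Plate: 7.2 × 2.8, A = 20.16 in², x = 3.6 in, Ī = 87.091 in⁴.
Hole 1 (subtracted): ⌀0.3, A = 0.070686 in², x = 1.8 in, Ī = 0.00039761 in⁴.
Hole 2 (subtracted): ⌀0.3, A = 0.070686 in², x = 3.6 in, Ī = 0.00039761 in⁴.
Hole 3 (subtracted): ⌀0.3, A = 0.070686 in², x = 5.4 in, Ī = 0.00039761 in⁴.
By symmetry the centroid is at mid-width, x̄ = 3.6 in.
Transfer each piece to the vertical centroidal axis using Ī + A·d² with d = x − 3.6:
  plate: d = 0 in → contributes +87.091 in⁴
  hole 1: d = -1.8 in → contributes −0.22942 in⁴
  hole 2: d = 0 in → contributes −0.00039761 in⁴
  hole 3: d = 1.8 in → contributes −0.22942 in⁴
Total I = 86.632 in⁴.

Iy ≈ 86.6 in⁴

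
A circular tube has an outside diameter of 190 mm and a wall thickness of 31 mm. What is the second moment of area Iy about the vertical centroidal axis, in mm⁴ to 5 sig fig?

Iy ≈ 5.0794 × 10⁷ mm⁴

Break the section into simple shapes (no overlaps), measuring from the bottom-left corner of the bounding box.
Outer circle: ⌀190, A = 28352.87 mm², x = 95 mm, Ī = 63 971 171 mm⁴.
Bore (subtracted): ⌀128, A = 12867.96 mm², x = 95 mm, Ī = 13 176 795 mm⁴.
By symmetry the centroid is at mid-width, x̄ = 95 mm.
All pieces are centred on the vertical centroidal axis, so I = ΣĪ (holes subtracted) = 50 794 377 mm⁴.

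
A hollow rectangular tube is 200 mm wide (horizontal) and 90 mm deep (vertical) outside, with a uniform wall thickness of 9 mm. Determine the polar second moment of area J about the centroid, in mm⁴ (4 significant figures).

J ≈ 3.032 × 10⁷ mm⁴

Split into non-overlapping primitives; take the origin at the lower-left of the bounding box.
Outer rectangle: 200 × 90, A = 18 000 mm², y = 45 mm, Ī = 12 150 000 mm⁴.
Inner void (subtracted): 182 × 72, A = 13 104 mm², y = 45 mm, Ī = 5 660 928 mm⁴.
By symmetry the centroid is at mid-height, ȳ = 45 mm.
All pieces are centred on the centroidal x-axis, so I = ΣĪ (holes subtracted) = 6 489 072 mm⁴.
Repeating about the centroidal y-axis gives I_y = 23 828 592 mm⁴.
Polar second moment: J = I_x + I_y = 30 317 664 mm⁴.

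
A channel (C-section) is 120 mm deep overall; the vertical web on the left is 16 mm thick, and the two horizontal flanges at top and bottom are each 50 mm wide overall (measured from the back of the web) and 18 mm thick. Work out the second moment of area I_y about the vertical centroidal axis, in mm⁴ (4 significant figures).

I_y ≈ 6.260 × 10⁵ mm⁴

Split into non-overlapping primitives; take the origin at the lower-left of the bounding box.
Web: 16 × 120, A = 1 920 mm², x = 8 mm, Ī = 40 960 mm⁴.
Top flange (beyond web): 34 × 18, A = 612 mm², x = 33 mm, Ī = 58 956 mm⁴.
Bottom flange (beyond web): 34 × 18, A = 612 mm², x = 33 mm, Ī = 58 956 mm⁴.
Centroid: x̄ = ΣA·x / ΣA = 17.7328 mm.
Transfer each piece to the vertical centroidal axis using Ī + A·d² with d = x − 17.7328:
  web: d = -9.73282 mm → contributes +222 838 mm⁴
  top flange (beyond web): d = 15.2672 mm → contributes +201 605 mm⁴
  bottom flange (beyond web): d = 15.2672 mm → contributes +201 605 mm⁴
Total I = 626 048 mm⁴.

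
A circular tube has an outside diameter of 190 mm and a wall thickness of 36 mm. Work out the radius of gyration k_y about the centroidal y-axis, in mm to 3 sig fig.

k_y ≈ 55.9 mm

Treat the section as a set of non-overlapping primitives; coordinates are from the bounding-box lower-left.
Outer circle: ⌀190, A = 28 353 mm², x = 95 mm, Ī = 63 971 171 mm⁴.
Bore (subtracted): ⌀118, A = 10 936 mm², x = 95 mm, Ī = 9 516 953 mm⁴.
By symmetry the centroid is at mid-width, x̄ = 95 mm.
All pieces are centred on the centroidal y-axis, so I = ΣĪ (holes subtracted) = 54 454 218 mm⁴.
Radius of gyration: k = √(I/A) = √(54 454 218 / 17 417) = 55.915 mm.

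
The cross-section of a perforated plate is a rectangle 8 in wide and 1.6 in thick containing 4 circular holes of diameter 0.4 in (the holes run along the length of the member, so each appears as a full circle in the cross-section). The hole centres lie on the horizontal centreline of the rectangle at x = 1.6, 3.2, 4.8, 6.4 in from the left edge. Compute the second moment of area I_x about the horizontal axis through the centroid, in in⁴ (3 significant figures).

I_x ≈ 2.73 in⁴

Decompose the section into non-overlapping parts with the origin at the bottom-left of its bounding rectangle.
Plate: 8 × 1.6, A = 12.8 in², y = 0.8 in, Ī = 2.7307 in⁴.
Hole 1 (subtracted): ⌀0.4, A = 0.12566 in², y = 0.8 in, Ī = 0.0012566 in⁴.
Hole 2 (subtracted): ⌀0.4, A = 0.12566 in², y = 0.8 in, Ī = 0.0012566 in⁴.
Hole 3 (subtracted): ⌀0.4, A = 0.12566 in², y = 0.8 in, Ī = 0.0012566 in⁴.
Hole 4 (subtracted): ⌀0.4, A = 0.12566 in², y = 0.8 in, Ī = 0.0012566 in⁴.
By symmetry the centroid is at mid-height, ȳ = 0.8 in.
All pieces are centred on the horizontal axis through the centroid, so I = ΣĪ (holes subtracted) = 2.7256 in⁴.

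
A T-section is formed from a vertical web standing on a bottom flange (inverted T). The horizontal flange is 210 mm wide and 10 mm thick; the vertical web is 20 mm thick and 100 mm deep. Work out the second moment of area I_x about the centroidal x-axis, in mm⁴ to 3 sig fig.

Break the section into simple shapes (no overlaps), measuring from the bottom-left corner of the bounding box.
Flange: 210 × 10, A = 2 100 mm², y = 5 mm, Ī = 17 500 mm⁴.
Web: 20 × 100, A = 2 000 mm², y = 60 mm, Ī = 1 666 667 mm⁴.
Centroid: ȳ = ΣA·y / ΣA = 31.829 mm.
Transfer each piece to the centroidal x-axis using Ī + A·d² with d = y − 31.829:
  flange: d = -26.829 mm → contributes +1 529 100 mm⁴
  web: d = 28.171 mm → contributes +3 253 847 mm⁴
Total I = 4 782 947 mm⁴.

I_x ≈ 4.78 × 10⁶ mm⁴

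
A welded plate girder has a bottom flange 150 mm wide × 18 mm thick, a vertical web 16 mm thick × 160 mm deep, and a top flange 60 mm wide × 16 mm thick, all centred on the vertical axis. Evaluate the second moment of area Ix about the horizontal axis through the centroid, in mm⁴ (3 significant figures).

Split into non-overlapping primitives; take the origin at the lower-left of the bounding box.
Bottom plate: 150 × 18, A = 2 700 mm², y = 9 mm, Ī = 72 900 mm⁴.
Web plate: 16 × 160, A = 2 560 mm², y = 98 mm, Ī = 5 461 333 mm⁴.
Top plate: 60 × 16, A = 960 mm², y = 186 mm, Ī = 20 480 mm⁴.
Centroid: ȳ = ΣA·y / ΣA = 72.949 mm.
Transfer each piece to the horizontal axis through the centroid using Ī + A·d² with d = y − 72.949:
  bottom plate: d = -63.949 mm → contributes +11 114 327 mm⁴
  web plate: d = 25.051 mm → contributes +7 067 925 mm⁴
  top plate: d = 113.05 mm → contributes +12 289 884 mm⁴
Total I = 30 472 137 mm⁴.

Ix ≈ 3.05 × 10⁷ mm⁴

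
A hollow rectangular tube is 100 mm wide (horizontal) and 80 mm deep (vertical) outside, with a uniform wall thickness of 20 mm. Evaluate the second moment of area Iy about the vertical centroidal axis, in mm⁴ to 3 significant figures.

Iy ≈ 5.95 × 10⁶ mm⁴

Split into non-overlapping primitives; take the origin at the lower-left of the bounding box.
Outer rectangle: 100 × 80, A = 8 000 mm², x = 50 mm, Ī = 6 666 667 mm⁴.
Inner void (subtracted): 60 × 40, A = 2 400 mm², x = 50 mm, Ī = 720 000 mm⁴.
By symmetry the centroid is at mid-width, x̄ = 50 mm.
All pieces are centred on the vertical centroidal axis, so I = ΣĪ (holes subtracted) = 5 946 667 mm⁴.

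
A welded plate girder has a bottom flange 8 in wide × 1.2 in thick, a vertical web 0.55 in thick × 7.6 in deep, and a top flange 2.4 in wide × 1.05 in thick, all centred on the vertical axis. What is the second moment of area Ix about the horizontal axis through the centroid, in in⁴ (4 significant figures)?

Ix ≈ 194.2 in⁴

Treat the section as a set of non-overlapping primitives; coordinates are from the bounding-box lower-left.
Bottom plate: 8 × 1.2, A = 9.6 in², y = 0.6 in, Ī = 1.152 in⁴.
Web plate: 0.55 × 7.6, A = 4.18 in², y = 5 in, Ī = 20.1197 in⁴.
Top plate: 2.4 × 1.05, A = 2.52 in², y = 9.325 in, Ī = 0.231525 in⁴.
Centroid: ȳ = ΣA·y / ΣA = 3.07724 in.
Transfer each piece to the horizontal axis through the centroid using Ī + A·d² with d = y − 3.07724:
  bottom plate: d = -2.47724 in → contributes +60.0645 in⁴
  web plate: d = 1.92276 in → contributes +35.5732 in⁴
  top plate: d = 6.24776 in → contributes +98.5985 in⁴
Total I = 194.236 in⁴.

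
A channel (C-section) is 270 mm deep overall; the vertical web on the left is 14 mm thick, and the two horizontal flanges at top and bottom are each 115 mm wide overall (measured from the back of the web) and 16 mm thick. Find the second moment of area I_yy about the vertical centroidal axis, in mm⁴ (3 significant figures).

Break the section into simple shapes (no overlaps), measuring from the bottom-left corner of the bounding box.
Web: 14 × 270, A = 3 780 mm², x = 7 mm, Ī = 61 740 mm⁴.
Top flange (beyond web): 101 × 16, A = 1 616 mm², x = 64.5 mm, Ī = 1 373 735 mm⁴.
Bottom flange (beyond web): 101 × 16, A = 1 616 mm², x = 64.5 mm, Ī = 1 373 735 mm⁴.
Centroid: x̄ = ΣA·x / ΣA = 33.503 mm.
Transfer each piece to the vertical centroidal axis using Ī + A·d² with d = x − 33.503:
  web: d = -26.503 mm → contributes +2 716 874 mm⁴
  top flange (beyond web): d = 30.997 mm → contributes +2 926 396 mm⁴
  bottom flange (beyond web): d = 30.997 mm → contributes +2 926 396 mm⁴
Total I = 8 569 666 mm⁴.

I_yy ≈ 8.57 × 10⁶ mm⁴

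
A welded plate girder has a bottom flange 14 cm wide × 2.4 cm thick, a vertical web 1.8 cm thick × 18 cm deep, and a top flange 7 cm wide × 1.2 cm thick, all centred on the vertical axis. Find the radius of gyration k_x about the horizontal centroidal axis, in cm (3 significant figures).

Treat the section as a set of non-overlapping primitives; coordinates are from the bounding-box lower-left.
Bottom plate: 14 × 2.4, A = 33.6 cm², y = 1.2 cm, Ī = 16.128 cm⁴.
Web plate: 1.8 × 18, A = 32.4 cm², y = 11.4 cm, Ī = 874.8 cm⁴.
Top plate: 7 × 1.2, A = 8.4 cm², y = 21 cm, Ī = 1.008 cm⁴.
Centroid: ȳ = ΣA·y / ΣA = 7.8774 cm.
Transfer each piece to the horizontal centroidal axis using Ī + A·d² with d = y − 7.8774:
  bottom plate: d = -6.6774 cm → contributes +1514.3 cm⁴
  web plate: d = 3.5226 cm → contributes +1276.8 cm⁴
  top plate: d = 13.123 cm → contributes +1447.5 cm⁴
Total I = 4238.6 cm⁴.
Radius of gyration: k = √(I/A) = √(4238.6 / 74.4) = 7.5479 cm.

k_x ≈ 7.55 cm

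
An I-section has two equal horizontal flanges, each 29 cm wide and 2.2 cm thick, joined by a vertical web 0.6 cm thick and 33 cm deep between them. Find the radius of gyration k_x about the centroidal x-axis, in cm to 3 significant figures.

k_x ≈ 16.8 cm

Decompose the section into non-overlapping parts with the origin at the bottom-left of its bounding rectangle.
Bottom flange: 29 × 2.2, A = 63.8 cm², y = 1.1 cm, Ī = 25.733 cm⁴.
Web: 0.6 × 33, A = 19.8 cm², y = 18.7 cm, Ī = 1796.9 cm⁴.
Top flange: 29 × 2.2, A = 63.8 cm², y = 36.3 cm, Ī = 25.733 cm⁴.
By symmetry the centroid is at mid-height, ȳ = 18.7 cm.
Transfer each piece to the centroidal x-axis using Ī + A·d² with d = y − 18.7:
  bottom flange: d = -17.6 cm → contributes +19 788 cm⁴
  web: d = 0 cm → contributes +1796.9 cm⁴
  top flange: d = 17.6 cm → contributes +19 788 cm⁴
Total I = 41 374 cm⁴.
Radius of gyration: k = √(I/A) = √(41 374 / 147.4) = 16.754 cm.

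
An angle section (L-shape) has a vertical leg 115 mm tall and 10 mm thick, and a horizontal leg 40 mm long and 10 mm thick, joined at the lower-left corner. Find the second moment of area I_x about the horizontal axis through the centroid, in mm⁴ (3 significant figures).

I_x ≈ 1.93 × 10⁶ mm⁴

Split into non-overlapping primitives; take the origin at the lower-left of the bounding box.
Vertical leg: 10 × 115, A = 1 150 mm², y = 57.5 mm, Ī = 1 267 396 mm⁴.
Horizontal leg (remainder): 30 × 10, A = 300 mm², y = 5 mm, Ī = 2 500 mm⁴.
Centroid: ȳ = ΣA·y / ΣA = 46.638 mm.
Transfer each piece to the horizontal axis through the centroid using Ī + A·d² with d = y − 46.638:
  vertical leg: d = 10.862 mm → contributes +1 403 078 mm⁴
  horizontal leg (remainder): d = -41.638 mm → contributes +522 615 mm⁴
Total I = 1 925 693 mm⁴.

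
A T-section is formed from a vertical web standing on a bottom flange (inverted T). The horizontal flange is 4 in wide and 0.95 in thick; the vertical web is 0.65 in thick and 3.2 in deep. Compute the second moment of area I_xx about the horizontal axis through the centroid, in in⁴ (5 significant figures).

Split into non-overlapping primitives; take the origin at the lower-left of the bounding box.
Flange: 4 × 0.95, A = 3.8 in², y = 0.475 in, Ī = 0.2857917 in⁴.
Web: 0.65 × 3.2, A = 2.08 in², y = 2.55 in, Ī = 1.774933 in⁴.
Centroid: ȳ = ΣA·y / ΣA = 1.209014 in.
Transfer each piece to the horizontal axis through the centroid using Ī + A·d² with d = y − 1.209014:
  flange: d = -0.7340136 in → contributes +2.33314 in⁴
  web: d = 1.340986 in → contributes +5.515282 in⁴
Total I = 7.848422 in⁴.

I_xx ≈ 7.8484 in⁴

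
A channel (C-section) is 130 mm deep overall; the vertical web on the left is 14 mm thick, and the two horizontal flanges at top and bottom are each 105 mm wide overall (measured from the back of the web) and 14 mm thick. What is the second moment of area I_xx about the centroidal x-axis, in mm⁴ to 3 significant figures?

I_xx ≈ 1.12 × 10⁷ mm⁴

Split into non-overlapping primitives; take the origin at the lower-left of the bounding box.
Web: 14 × 130, A = 1 820 mm², y = 65 mm, Ī = 2 563 167 mm⁴.
Top flange (beyond web): 91 × 14, A = 1 274 mm², y = 123 mm, Ī = 20 809 mm⁴.
Bottom flange (beyond web): 91 × 14, A = 1 274 mm², y = 7 mm, Ī = 20 809 mm⁴.
By symmetry the centroid is at mid-height, ȳ = 65 mm.
Transfer each piece to the centroidal x-axis using Ī + A·d² with d = y − 65:
  web: d = 0 mm → contributes +2 563 167 mm⁴
  top flange (beyond web): d = 58 mm → contributes +4 306 545 mm⁴
  bottom flange (beyond web): d = -58 mm → contributes +4 306 545 mm⁴
Total I = 11 176 256 mm⁴.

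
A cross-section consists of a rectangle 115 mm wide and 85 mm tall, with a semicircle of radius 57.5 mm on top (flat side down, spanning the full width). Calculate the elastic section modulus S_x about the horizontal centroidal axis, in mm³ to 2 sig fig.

Split into non-overlapping primitives; take the origin at the lower-left of the bounding box.
Rectangular body: 115 × 85, A = 9 775 mm², y = 42.5 mm, Ī = 5 885 365 mm⁴.
Semicircular cap: semicircle r = 57.5, A = 5 193 mm², y = 109.4 mm, Ī = 1 199 785 mm⁴.
Centroid: ȳ = ΣA·y / ΣA = 65.71 mm.
Transfer each piece to the horizontal centroidal axis using Ī + A·d² with d = y − 65.71:
  rectangular body: d = -23.21 mm → contributes +11 152 513 mm⁴
  semicircular cap: d = 43.69 mm → contributes +11 113 507 mm⁴
Total I = 22 266 020 mm⁴.
Extreme fibre distance c = 76.79 mm; S = I/c = 289 971 mm³.

S_x ≈ 2.9 × 10⁵ mm³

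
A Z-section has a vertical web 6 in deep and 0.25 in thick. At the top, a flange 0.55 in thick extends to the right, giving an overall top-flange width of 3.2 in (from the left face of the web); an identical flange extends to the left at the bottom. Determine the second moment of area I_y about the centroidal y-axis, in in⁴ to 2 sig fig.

Treat the section as a set of non-overlapping primitives; coordinates are from the bounding-box lower-left.
Web: 0.25 × 6, A = 1.5 in², x = 3.075 in, Ī = 0.007813 in⁴.
Top flange (beyond web): 2.95 × 0.55, A = 1.623 in², x = 4.675 in, Ī = 1.177 in⁴.
Bottom flange (beyond web): 2.95 × 0.55, A = 1.623 in², x = 1.475 in, Ī = 1.177 in⁴.
Centroid: x̄ = ΣA·x / ΣA = 3.075 in.
Transfer each piece to the centroidal y-axis using Ī + A·d² with d = x − 3.075:
  web: d = 0 in → contributes +0.007813 in⁴
  top flange (beyond web): d = 1.6 in → contributes +5.33 in⁴
  bottom flange (beyond web): d = -1.6 in → contributes +5.33 in⁴
Total I = 10.67 in⁴.

I_y ≈ 11 in⁴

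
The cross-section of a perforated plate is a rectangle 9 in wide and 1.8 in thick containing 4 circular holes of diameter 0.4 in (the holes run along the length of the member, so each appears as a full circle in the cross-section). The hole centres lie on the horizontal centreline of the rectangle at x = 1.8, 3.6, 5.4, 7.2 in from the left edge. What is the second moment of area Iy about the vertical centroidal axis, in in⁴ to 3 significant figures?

Decompose the section into non-overlapping parts with the origin at the bottom-left of its bounding rectangle.
Plate: 9 × 1.8, A = 16.2 in², x = 4.5 in, Ī = 109.35 in⁴.
Hole 1 (subtracted): ⌀0.4, A = 0.12566 in², x = 1.8 in, Ī = 0.0012566 in⁴.
Hole 2 (subtracted): ⌀0.4, A = 0.12566 in², x = 3.6 in, Ī = 0.0012566 in⁴.
Hole 3 (subtracted): ⌀0.4, A = 0.12566 in², x = 5.4 in, Ī = 0.0012566 in⁴.
Hole 4 (subtracted): ⌀0.4, A = 0.12566 in², x = 7.2 in, Ī = 0.0012566 in⁴.
By symmetry the centroid is at mid-width, x̄ = 4.5 in.
Transfer each piece to the vertical centroidal axis using Ī + A·d² with d = x − 4.5:
  plate: d = 0 in → contributes +109.35 in⁴
  hole 1: d = -2.7 in → contributes −0.91735 in⁴
  hole 2: d = -0.9 in → contributes −0.10304 in⁴
  hole 3: d = 0.9 in → contributes −0.10304 in⁴
  hole 4: d = 2.7 in → contributes −0.91735 in⁴
Total I = 107.31 in⁴.

Iy ≈ 107 in⁴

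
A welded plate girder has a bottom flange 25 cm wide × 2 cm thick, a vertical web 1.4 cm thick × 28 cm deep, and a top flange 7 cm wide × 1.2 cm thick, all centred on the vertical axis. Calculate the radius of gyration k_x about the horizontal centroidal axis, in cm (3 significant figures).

k_x ≈ 10.9 cm

Split into non-overlapping primitives; take the origin at the lower-left of the bounding box.
Bottom plate: 25 × 2, A = 50 cm², y = 1 cm, Ī = 16.667 cm⁴.
Web plate: 1.4 × 28, A = 39.2 cm², y = 16 cm, Ī = 2561.1 cm⁴.
Top plate: 7 × 1.2, A = 8.4 cm², y = 30.6 cm, Ī = 1.008 cm⁴.
Centroid: ȳ = ΣA·y / ΣA = 9.5721 cm.
Transfer each piece to the horizontal centroidal axis using Ī + A·d² with d = y − 9.5721:
  bottom plate: d = -8.5721 cm → contributes +3690.7 cm⁴
  web plate: d = 6.4279 cm → contributes +4180.7 cm⁴
  top plate: d = 21.028 cm → contributes +3715.2 cm⁴
Total I = 11 587 cm⁴.
Radius of gyration: k = √(I/A) = √(11 587 / 97.6) = 10.896 cm.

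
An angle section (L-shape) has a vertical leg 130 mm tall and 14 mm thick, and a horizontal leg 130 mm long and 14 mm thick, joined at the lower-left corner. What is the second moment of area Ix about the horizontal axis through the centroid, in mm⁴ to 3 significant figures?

Ix ≈ 5.48 × 10⁶ mm⁴

Break the section into simple shapes (no overlaps), measuring from the bottom-left corner of the bounding box.
Vertical leg: 14 × 130, A = 1 820 mm², y = 65 mm, Ī = 2 563 167 mm⁴.
Horizontal leg (remainder): 116 × 14, A = 1 624 mm², y = 7 mm, Ī = 26 525 mm⁴.
Centroid: ȳ = ΣA·y / ΣA = 37.65 mm.
Transfer each piece to the horizontal axis through the centroid using Ī + A·d² with d = y − 37.65:
  vertical leg: d = 27.35 mm → contributes +3 924 527 mm⁴
  horizontal leg (remainder): d = -30.65 mm → contributes +1 552 188 mm⁴
Total I = 5 476 715 mm⁴.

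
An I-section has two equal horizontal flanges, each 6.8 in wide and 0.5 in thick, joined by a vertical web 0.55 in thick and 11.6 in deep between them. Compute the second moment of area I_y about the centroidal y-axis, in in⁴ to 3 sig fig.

I_y ≈ 26.4 in⁴

Split into non-overlapping primitives; take the origin at the lower-left of the bounding box.
Bottom flange: 6.8 × 0.5, A = 3.4 in², x = 3.4 in, Ī = 13.101 in⁴.
Web: 0.55 × 11.6, A = 6.38 in², x = 3.4 in, Ī = 0.16083 in⁴.
Top flange: 6.8 × 0.5, A = 3.4 in², x = 3.4 in, Ī = 13.101 in⁴.
By symmetry the centroid is at mid-width, x̄ = 3.4 in.
All pieces are centred on the centroidal y-axis, so I = ΣĪ = 26.363 in⁴.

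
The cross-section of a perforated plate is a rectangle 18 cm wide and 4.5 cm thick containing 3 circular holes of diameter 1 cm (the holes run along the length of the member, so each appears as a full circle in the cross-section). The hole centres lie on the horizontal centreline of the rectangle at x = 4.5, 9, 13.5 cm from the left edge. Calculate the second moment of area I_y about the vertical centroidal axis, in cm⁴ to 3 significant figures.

I_y ≈ 2160 cm⁴

Treat the section as a set of non-overlapping primitives; coordinates are from the bounding-box lower-left.
Plate: 18 × 4.5, A = 81 cm², x = 9 cm, Ī = 2 187 cm⁴.
Hole 1 (subtracted): ⌀1, A = 0.7854 cm², x = 4.5 cm, Ī = 0.049087 cm⁴.
Hole 2 (subtracted): ⌀1, A = 0.7854 cm², x = 9 cm, Ī = 0.049087 cm⁴.
Hole 3 (subtracted): ⌀1, A = 0.7854 cm², x = 13.5 cm, Ī = 0.049087 cm⁴.
By symmetry the centroid is at mid-width, x̄ = 9 cm.
Transfer each piece to the vertical centroidal axis using Ī + A·d² with d = x − 9:
  plate: d = 0 cm → contributes +2 187 cm⁴
  hole 1: d = -4.5 cm → contributes −15.953 cm⁴
  hole 2: d = 0 cm → contributes −0.049087 cm⁴
  hole 3: d = 4.5 cm → contributes −15.953 cm⁴
Total I = 2 155 cm⁴.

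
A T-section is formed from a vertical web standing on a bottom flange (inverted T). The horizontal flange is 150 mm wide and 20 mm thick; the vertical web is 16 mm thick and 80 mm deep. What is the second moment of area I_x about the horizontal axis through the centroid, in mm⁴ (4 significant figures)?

I_x ≈ 3.026 × 10⁶ mm⁴

Decompose the section into non-overlapping parts with the origin at the bottom-left of its bounding rectangle.
Flange: 150 × 20, A = 3 000 mm², y = 10 mm, Ī = 100 000 mm⁴.
Web: 16 × 80, A = 1 280 mm², y = 60 mm, Ī = 682 667 mm⁴.
Centroid: ȳ = ΣA·y / ΣA = 24.9533 mm.
Transfer each piece to the horizontal axis through the centroid using Ī + A·d² with d = y − 24.9533:
  flange: d = -14.9533 mm → contributes +770 801 mm⁴
  web: d = 35.0467 mm → contributes +2 254 856 mm⁴
Total I = 3 025 657 mm⁴.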